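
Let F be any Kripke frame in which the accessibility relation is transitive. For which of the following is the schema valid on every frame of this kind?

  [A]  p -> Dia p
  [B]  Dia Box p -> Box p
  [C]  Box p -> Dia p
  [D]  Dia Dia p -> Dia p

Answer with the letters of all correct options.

D

(A) p -> Dia p is the dual of axiom T; it is valid on a frame exactly when R is reflexive. Such an R need not be reflexive, so not valid.
(B) the dual of axiom 5: valid iff R is euclidean. Such an R need not be euclidean — not valid.
(C) Box p -> Dia p is axiom D; it is valid on a frame exactly when R is serial. Such an R need not be serial, so not valid.
(D) Dia Dia p -> Dia p (the dual of axiom 4) characterises the transitive frames. Every such R is transitive — valid.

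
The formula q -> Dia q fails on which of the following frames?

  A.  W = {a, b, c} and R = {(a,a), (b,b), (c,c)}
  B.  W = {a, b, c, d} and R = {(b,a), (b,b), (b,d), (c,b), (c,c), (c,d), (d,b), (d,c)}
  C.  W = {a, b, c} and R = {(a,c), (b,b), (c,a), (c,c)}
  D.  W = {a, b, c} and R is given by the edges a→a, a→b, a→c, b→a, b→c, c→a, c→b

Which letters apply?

B, C, D

The schema q -> Dia q is the dual of axiom T; it is valid on a frame iff R is reflexive.
(A) R is reflexive (each world relates to itself), so the schema is valid here.
(B) R is not reflexive (not a R a), so the schema fails here.
(C) R is not reflexive (not a R a), so the schema fails here.
(D) R is not reflexive (not b R b), so the schema fails here.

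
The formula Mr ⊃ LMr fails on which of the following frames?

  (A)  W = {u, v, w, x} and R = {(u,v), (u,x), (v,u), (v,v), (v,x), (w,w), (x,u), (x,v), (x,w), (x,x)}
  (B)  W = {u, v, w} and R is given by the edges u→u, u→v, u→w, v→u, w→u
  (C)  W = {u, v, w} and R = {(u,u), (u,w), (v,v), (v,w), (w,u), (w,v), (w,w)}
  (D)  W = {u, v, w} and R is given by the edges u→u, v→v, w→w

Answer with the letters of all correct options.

A, B, C

The schema Mr ⊃ LMr is axiom 5; it is valid on a frame iff R is euclidean.
(A) R is not euclidean (x R u and x R w but not u R w), so the schema fails here.
(B) R is not euclidean (u R v and u R w but not v R w), so the schema fails here.
(C) R is not euclidean (w R u and w R v but not u R v), so the schema fails here.
(D) R is euclidean (any two R-successors of the same world are R-related), so the schema is valid here.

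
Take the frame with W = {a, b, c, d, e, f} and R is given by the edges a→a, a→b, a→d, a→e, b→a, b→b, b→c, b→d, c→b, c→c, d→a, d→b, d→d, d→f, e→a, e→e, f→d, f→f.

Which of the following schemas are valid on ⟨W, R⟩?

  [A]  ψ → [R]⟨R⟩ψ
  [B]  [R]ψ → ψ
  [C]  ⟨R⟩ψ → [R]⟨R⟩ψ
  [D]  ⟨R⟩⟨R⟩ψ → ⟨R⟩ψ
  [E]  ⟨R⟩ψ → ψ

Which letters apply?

A, B

R is reflexive: each world relates to itself.
R is symmetric: every R-edge is matched by its reverse.
R is not transitive: a R b and b R c but not a R c.
R is not euclidean: a R b and a R e but not b R e.
R is not a subset of the identity: a R b with a ≠ b.
(A) axiom B: valid iff R is symmetric. R is symmetric — valid.
(B) [R]ψ → ψ is axiom T, which corresponds to reflexivity. R is reflexive — valid.
(C) ⟨R⟩ψ → [R]⟨R⟩ψ is axiom 5; it is valid on a frame exactly when R is euclidean. R is not euclidean, so not valid.
(D) ⟨R⟩⟨R⟩ψ → ⟨R⟩ψ is the dual of axiom 4, which corresponds to transitivity. R is not transitive — not valid.
(E) ⟨R⟩ψ → ψ (the converse of T) corresponds to R being a subset of the identity. Here R ⊄ identity, so not valid.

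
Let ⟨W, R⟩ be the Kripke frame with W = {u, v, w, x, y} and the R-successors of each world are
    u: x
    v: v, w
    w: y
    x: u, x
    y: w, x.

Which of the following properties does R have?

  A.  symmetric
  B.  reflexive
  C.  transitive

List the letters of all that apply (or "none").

none

(A) not symmetric: v R w but not w R v.
(B) not reflexive: not u R u.
(C) not transitive: u R x and x R u but not u R u.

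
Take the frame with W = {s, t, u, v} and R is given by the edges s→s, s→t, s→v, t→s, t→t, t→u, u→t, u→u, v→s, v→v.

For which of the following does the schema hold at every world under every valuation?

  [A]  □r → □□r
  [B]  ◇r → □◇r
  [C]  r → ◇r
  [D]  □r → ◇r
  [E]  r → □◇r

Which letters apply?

R is reflexive: each world relates to itself.
R is symmetric: every R-edge is matched by its reverse.
R is not transitive: s R t and t R u but not s R u.
R is not euclidean: s R t and s R v but not t R v.
R is serial: every world has an R-successor.
(A) □r → □□r is axiom 4, which corresponds to transitivity. R is not transitive — not valid.
(B) ◇r → □◇r is axiom 5, which corresponds to the euclidean property. R is not euclidean — not valid.
(C) r → ◇r is the dual of axiom T; it is valid on a frame exactly when R is reflexive. R is reflexive, so valid.
(D) axiom D: valid iff R is serial. R is serial — valid.
(E) r → □◇r is axiom B, which corresponds to symmetry. R is symmetric — valid.

C, D, E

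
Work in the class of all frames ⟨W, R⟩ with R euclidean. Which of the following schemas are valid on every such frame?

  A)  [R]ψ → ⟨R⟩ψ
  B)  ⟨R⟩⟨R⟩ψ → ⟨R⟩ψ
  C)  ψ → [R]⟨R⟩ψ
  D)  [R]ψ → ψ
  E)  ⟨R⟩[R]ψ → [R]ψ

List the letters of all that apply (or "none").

E

(A) [R]ψ → ⟨R⟩ψ is axiom D, which corresponds to seriality. Such an R need not be serial — not valid.
(B) the dual of axiom 4: valid iff R is transitive. Such an R need not be transitive — not valid.
(C) ψ → [R]⟨R⟩ψ (axiom B) characterises the symmetric frames. Such an R need not be symmetric — not valid.
(D) [R]ψ → ψ (axiom T) characterises the reflexive frames. Such an R need not be reflexive — not valid.
(E) ⟨R⟩[R]ψ → [R]ψ is the dual of axiom 5, which corresponds to the euclidean property. Every such R is euclidean — valid.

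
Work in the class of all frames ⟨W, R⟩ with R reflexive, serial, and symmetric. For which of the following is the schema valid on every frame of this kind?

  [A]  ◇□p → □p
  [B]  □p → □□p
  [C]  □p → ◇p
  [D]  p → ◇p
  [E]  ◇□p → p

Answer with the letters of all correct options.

C, D, E

(A) ◇□p → □p is the dual of axiom 5, which corresponds to the euclidean property. Such an R need not be euclidean — not valid.
(B) axiom 4: valid iff R is transitive. Such an R need not be transitive — not valid.
(C) □p → ◇p (axiom D) characterises the serial frames. Every such R is serial — valid.
(D) p → ◇p (the dual of axiom T) characterises the reflexive frames. Every such R is reflexive — valid.
(E) ◇□p → p is the dual of axiom B; it is valid on a frame exactly when R is symmetric. Every such R is symmetric, so valid.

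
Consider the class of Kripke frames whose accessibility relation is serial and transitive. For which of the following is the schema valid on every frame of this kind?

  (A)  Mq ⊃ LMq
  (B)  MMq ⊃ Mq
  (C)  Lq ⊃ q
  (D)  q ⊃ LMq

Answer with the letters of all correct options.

(A) Mq ⊃ LMq is axiom 5, which corresponds to the euclidean property. Such an R need not be euclidean — not valid.
(B) the dual of axiom 4: valid iff R is transitive. Every such R is transitive — valid.
(C) Lq ⊃ q is axiom T, which corresponds to reflexivity. Such an R need not be reflexive — not valid.
(D) q ⊃ LMq is axiom B; it is valid on a frame exactly when R is symmetric. Such an R need not be symmetric, so not valid.

B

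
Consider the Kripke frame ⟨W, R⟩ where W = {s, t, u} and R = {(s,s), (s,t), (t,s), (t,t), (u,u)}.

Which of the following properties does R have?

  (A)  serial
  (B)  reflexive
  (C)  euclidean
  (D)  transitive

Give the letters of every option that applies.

A, B, C, D

(A) serial: every world has an R-successor.
(B) reflexive: each world relates to itself.
(C) euclidean: any two R-successors of the same world are R-related.
(D) transitive: R is closed under composition.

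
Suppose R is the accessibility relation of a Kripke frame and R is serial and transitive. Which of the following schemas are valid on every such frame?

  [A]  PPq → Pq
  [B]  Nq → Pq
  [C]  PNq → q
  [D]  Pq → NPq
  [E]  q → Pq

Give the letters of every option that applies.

A, B

(A) PPq → Pq is the dual of axiom 4; it is valid on a frame exactly when R is transitive. Every such R is transitive, so valid.
(B) Nq → Pq is axiom D, which corresponds to seriality. Every such R is serial — valid.
(C) PNq → q is the dual of axiom B, which corresponds to symmetry. Such an R need not be symmetric — not valid.
(D) Pq → NPq (axiom 5) characterises the euclidean frames. Such an R need not be euclidean — not valid.
(E) q → Pq is the dual of axiom T; it is valid on a frame exactly when R is reflexive. Such an R need not be reflexive, so not valid.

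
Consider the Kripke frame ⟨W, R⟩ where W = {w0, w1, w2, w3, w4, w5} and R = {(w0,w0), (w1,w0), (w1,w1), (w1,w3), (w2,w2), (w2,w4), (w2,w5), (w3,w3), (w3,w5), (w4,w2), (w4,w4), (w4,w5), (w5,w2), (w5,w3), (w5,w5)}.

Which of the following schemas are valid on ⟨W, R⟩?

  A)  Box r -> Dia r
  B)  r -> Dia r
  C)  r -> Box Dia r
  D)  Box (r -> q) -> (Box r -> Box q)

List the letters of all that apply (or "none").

A, B, D

R is reflexive: each world relates to itself.
R is not symmetric: w1 R w0 but not w0 R w1.
R is serial: every world has an R-successor.
(A) Box r -> Dia r (axiom D) characterises the serial frames. R is serial — valid.
(B) r -> Dia r (the dual of axiom T) characterises the reflexive frames. R is reflexive — valid.
(C) axiom B: valid iff R is symmetric. R is not symmetric — not valid.
(D) Box (r -> q) -> (Box r -> Box q) is the K axiom; it holds on all frames — valid.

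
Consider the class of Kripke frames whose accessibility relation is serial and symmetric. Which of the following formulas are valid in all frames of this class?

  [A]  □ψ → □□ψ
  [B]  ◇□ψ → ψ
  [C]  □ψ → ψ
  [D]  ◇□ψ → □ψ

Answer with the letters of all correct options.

B

(A) □ψ → □□ψ (axiom 4) characterises the transitive frames. Such an R need not be transitive — not valid.
(B) ◇□ψ → ψ is the dual of axiom B, which corresponds to symmetry. Every such R is symmetric — valid.
(C) □ψ → ψ (axiom T) characterises the reflexive frames. Such an R need not be reflexive — not valid.
(D) ◇□ψ → □ψ (the dual of axiom 5) characterises the euclidean frames. Such an R need not be euclidean — not valid.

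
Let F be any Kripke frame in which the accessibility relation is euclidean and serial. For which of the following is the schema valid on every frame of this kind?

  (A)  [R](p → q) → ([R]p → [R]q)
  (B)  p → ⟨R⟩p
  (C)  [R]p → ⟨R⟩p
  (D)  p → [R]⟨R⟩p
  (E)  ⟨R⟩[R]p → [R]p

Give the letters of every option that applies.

A, C, E

(A) [R](p → q) → ([R]p → [R]q) is the K axiom; it holds on all frames — valid.
(B) p → ⟨R⟩p is the dual of axiom T; it is valid on a frame exactly when R is reflexive. Such an R need not be reflexive, so not valid.
(C) [R]p → ⟨R⟩p is axiom D; it is valid on a frame exactly when R is serial. Every such R is serial, so valid.
(D) p → [R]⟨R⟩p is axiom B, which corresponds to symmetry. Such an R need not be symmetric — not valid.
(E) ⟨R⟩[R]p → [R]p is the dual of axiom 5, which corresponds to the euclidean property. Every such R is euclidean — valid.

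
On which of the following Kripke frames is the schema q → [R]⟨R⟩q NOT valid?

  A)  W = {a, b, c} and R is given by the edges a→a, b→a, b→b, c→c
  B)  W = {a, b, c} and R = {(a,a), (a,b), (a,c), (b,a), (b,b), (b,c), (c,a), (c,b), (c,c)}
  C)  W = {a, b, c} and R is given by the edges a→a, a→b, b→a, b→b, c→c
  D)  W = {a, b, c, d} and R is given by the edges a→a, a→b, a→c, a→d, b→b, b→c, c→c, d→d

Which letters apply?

The schema q → [R]⟨R⟩q is axiom B; it is valid on a frame iff R is symmetric.
(A) R is not symmetric (b R a but not a R b), so the schema fails here.
(B) R is symmetric (every R-edge is matched by its reverse), so the schema is valid here.
(C) R is symmetric (every R-edge is matched by its reverse), so the schema is valid here.
(D) R is not symmetric (a R b but not b R a), so the schema fails here.

A, D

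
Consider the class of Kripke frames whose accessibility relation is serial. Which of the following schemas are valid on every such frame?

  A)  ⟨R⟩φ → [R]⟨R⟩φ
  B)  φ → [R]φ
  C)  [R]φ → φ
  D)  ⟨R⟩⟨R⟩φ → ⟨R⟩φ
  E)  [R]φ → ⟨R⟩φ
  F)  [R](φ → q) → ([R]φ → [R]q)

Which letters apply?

E, F

(A) ⟨R⟩φ → [R]⟨R⟩φ (axiom 5) characterises the euclidean frames. Such an R need not be euclidean — not valid.
(B) φ → [R]φ is valid only on frames where every R-edge is a self-loop. Such an R need not be a subset of the identity — not valid.
(C) [R]φ → φ (axiom T) characterises the reflexive frames. Such an R need not be reflexive — not valid.
(D) ⟨R⟩⟨R⟩φ → ⟨R⟩φ is the dual of axiom 4, which corresponds to transitivity. Such an R need not be transitive — not valid.
(E) [R]φ → ⟨R⟩φ is axiom D; it is valid on a frame exactly when R is serial. Every such R is serial, so valid.
(F) [R](φ → q) → ([R]φ → [R]q) is axiom K, valid on every Kripke frame — valid.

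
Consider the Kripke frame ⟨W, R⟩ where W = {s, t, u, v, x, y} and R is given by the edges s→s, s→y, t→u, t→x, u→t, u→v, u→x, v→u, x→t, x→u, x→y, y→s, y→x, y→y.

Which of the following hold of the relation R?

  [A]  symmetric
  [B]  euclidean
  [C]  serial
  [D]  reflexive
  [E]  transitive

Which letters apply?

A, C

(A) symmetric: every R-edge is matched by its reverse.
(B) not euclidean: u R t and u R v but not t R v.
(C) serial: every world has an R-successor.
(D) not reflexive: not t R t.
(E) not transitive: s R y and y R x but not s R x.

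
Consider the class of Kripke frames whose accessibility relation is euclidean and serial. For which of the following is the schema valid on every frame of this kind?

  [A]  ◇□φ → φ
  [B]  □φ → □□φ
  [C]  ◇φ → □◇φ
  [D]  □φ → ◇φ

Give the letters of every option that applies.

C, D

(A) ◇□φ → φ is the dual of axiom B; it is valid on a frame exactly when R is symmetric. Such an R need not be symmetric, so not valid.
(B) axiom 4: valid iff R is transitive. Such an R need not be transitive — not valid.
(C) ◇φ → □◇φ is axiom 5, which corresponds to the euclidean property. Every such R is euclidean — valid.
(D) □φ → ◇φ (axiom D) characterises the serial frames. Every such R is serial — valid.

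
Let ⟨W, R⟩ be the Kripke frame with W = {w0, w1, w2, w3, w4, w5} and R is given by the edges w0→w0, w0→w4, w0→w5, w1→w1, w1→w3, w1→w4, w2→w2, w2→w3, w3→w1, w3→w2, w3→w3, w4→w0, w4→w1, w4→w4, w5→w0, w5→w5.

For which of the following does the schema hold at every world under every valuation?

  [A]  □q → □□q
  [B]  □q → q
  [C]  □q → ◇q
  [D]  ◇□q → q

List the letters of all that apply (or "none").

B, C, D

R is reflexive: each world relates to itself.
R is symmetric: every R-edge is matched by its reverse.
R is not transitive: w0 R w4 and w4 R w1 but not w0 R w1.
R is serial: every world has an R-successor.
(A) □q → □□q (axiom 4) characterises the transitive frames. R is not transitive — not valid.
(B) axiom T: valid iff R is reflexive. R is reflexive — valid.
(C) □q → ◇q is axiom D; it is valid on a frame exactly when R is serial. R is serial, so valid.
(D) the dual of axiom B: valid iff R is symmetric. R is symmetric — valid.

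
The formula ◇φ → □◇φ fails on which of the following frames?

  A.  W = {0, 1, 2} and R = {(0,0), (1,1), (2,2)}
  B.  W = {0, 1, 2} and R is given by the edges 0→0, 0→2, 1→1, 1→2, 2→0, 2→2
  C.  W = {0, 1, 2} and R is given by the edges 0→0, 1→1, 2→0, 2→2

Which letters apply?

B, C

The schema ◇φ → □◇φ is axiom 5; it is valid on a frame iff R is euclidean.
(A) R is euclidean (any two R-successors of the same world are R-related), so the schema is valid here.
(B) R is not euclidean (1 R 2 and 1 R 1 but not 2 R 1), so the schema fails here.
(C) R is not euclidean (2 R 0 and 2 R 2 but not 0 R 2), so the schema fails here.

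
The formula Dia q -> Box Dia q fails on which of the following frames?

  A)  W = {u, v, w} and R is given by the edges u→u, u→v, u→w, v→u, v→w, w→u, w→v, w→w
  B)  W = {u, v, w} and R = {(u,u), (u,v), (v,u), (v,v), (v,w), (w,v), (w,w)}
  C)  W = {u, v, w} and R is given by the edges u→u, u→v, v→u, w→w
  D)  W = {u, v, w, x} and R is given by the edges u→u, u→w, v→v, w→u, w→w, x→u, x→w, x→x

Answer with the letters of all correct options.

The schema Dia q -> Box Dia q is axiom 5; it is valid on a frame iff R is euclidean.
(A) R is not euclidean (u R v and u R v but not v R v), so the schema fails here.
(B) R is not euclidean (v R u and v R w but not u R w), so the schema fails here.
(C) R is not euclidean (u R v and u R v but not v R v), so the schema fails here.
(D) R is not euclidean (x R u and x R x but not u R x), so the schema fails here.

A, B, C, D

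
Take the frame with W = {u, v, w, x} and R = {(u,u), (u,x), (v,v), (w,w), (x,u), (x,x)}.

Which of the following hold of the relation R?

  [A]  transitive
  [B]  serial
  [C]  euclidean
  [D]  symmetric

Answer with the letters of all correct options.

A, B, C, D

(A) transitive: R is closed under composition.
(B) serial: every world has an R-successor.
(C) euclidean: any two R-successors of the same world are R-related.
(D) symmetric: every R-edge is matched by its reverse.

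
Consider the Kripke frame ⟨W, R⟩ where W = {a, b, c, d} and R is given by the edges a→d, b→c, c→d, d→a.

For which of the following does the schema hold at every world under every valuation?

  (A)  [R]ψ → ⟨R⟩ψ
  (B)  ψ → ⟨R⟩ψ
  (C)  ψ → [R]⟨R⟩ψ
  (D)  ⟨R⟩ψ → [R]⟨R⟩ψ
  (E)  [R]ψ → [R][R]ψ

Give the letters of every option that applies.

R is not reflexive: not a R a.
R is not symmetric: b R c but not c R b.
R is not transitive: a R d and d R a but not a R a.
R is not euclidean: a R d and a R d but not d R d.
R is serial: every world has an R-successor.
(A) [R]ψ → ⟨R⟩ψ is axiom D, which corresponds to seriality. R is serial — valid.
(B) the dual of axiom T: valid iff R is reflexive. R is not reflexive — not valid.
(C) ψ → [R]⟨R⟩ψ (axiom B) characterises the symmetric frames. R is not symmetric — not valid.
(D) ⟨R⟩ψ → [R]⟨R⟩ψ is axiom 5, which corresponds to the euclidean property. R is not euclidean — not valid.
(E) axiom 4: valid iff R is transitive. R is not transitive — not valid.

A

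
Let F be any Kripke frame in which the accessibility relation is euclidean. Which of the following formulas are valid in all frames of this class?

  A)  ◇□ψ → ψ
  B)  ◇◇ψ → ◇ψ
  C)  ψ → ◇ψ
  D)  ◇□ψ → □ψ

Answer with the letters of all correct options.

D

(A) ◇□ψ → ψ (the dual of axiom B) characterises the symmetric frames. Such an R need not be symmetric — not valid.
(B) ◇◇ψ → ◇ψ (the dual of axiom 4) characterises the transitive frames. Such an R need not be transitive — not valid.
(C) the dual of axiom T: valid iff R is reflexive. Such an R need not be reflexive — not valid.
(D) the dual of axiom 5: valid iff R is euclidean. Every such R is euclidean — valid.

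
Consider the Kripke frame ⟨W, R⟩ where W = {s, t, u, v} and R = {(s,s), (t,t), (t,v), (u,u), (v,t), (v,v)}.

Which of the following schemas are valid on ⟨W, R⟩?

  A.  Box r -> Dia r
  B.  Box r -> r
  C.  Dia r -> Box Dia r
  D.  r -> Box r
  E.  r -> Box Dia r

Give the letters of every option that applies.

R is reflexive: each world relates to itself.
R is symmetric: every R-edge is matched by its reverse.
R is euclidean: any two R-successors of the same world are R-related.
R is serial: every world has an R-successor.
R is not a subset of the identity: t R v with t ≠ v.
(A) axiom D: valid iff R is serial. R is serial — valid.
(B) Box r -> r is axiom T, which corresponds to reflexivity. R is reflexive — valid.
(C) axiom 5: valid iff R is euclidean. R is euclidean — valid.
(D) r -> Box r (equivalent to ◇p→p) corresponds to R being a subset of the identity. Here R ⊄ identity, so not valid.
(E) r -> Box Dia r is axiom B, which corresponds to symmetry. R is symmetric — valid.

A, B, C, E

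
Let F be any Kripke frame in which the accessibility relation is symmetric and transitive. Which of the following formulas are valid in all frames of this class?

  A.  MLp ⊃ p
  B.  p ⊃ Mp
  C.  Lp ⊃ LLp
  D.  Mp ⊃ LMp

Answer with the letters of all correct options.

A, C, D

A symmetric transitive relation is euclidean (uRv and uRw give vRu by symmetry, then vRw by transitivity).
(A) MLp ⊃ p is the dual of axiom B; it is valid on a frame exactly when R is symmetric. Every such R is symmetric, so valid.
(B) p ⊃ Mp is the dual of axiom T, which corresponds to reflexivity. Such an R need not be reflexive — not valid.
(C) axiom 4: valid iff R is transitive. Every such R is transitive — valid.
(D) Mp ⊃ LMp is axiom 5; it is valid on a frame exactly when R is euclidean. Every such R is euclidean, so valid.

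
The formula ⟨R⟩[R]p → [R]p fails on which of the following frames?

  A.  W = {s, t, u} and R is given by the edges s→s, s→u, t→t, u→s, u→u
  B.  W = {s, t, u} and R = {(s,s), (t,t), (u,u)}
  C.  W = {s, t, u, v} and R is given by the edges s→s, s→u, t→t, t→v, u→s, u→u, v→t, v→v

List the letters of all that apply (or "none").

The schema ⟨R⟩[R]p → [R]p is the dual of axiom 5; it is valid on a frame iff R is euclidean.
(A) R is euclidean (any two R-successors of the same world are R-related), so the schema is valid here.
(B) R is euclidean (any two R-successors of the same world are R-related), so the schema is valid here.
(C) R is euclidean (any two R-successors of the same world are R-related), so the schema is valid here.

none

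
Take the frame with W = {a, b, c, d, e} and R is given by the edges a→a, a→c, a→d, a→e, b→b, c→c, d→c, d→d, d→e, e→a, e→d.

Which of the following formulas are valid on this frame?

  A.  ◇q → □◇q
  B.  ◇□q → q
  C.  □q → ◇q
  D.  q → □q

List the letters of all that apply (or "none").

R is not symmetric: a R c but not c R a.
R is not euclidean: a R c and a R a but not c R a.
R is serial: every world has an R-successor.
R is not a subset of the identity: a R c with a ≠ c.
(A) ◇q → □◇q (axiom 5) characterises the euclidean frames. R is not euclidean — not valid.
(B) the dual of axiom B: valid iff R is symmetric. R is not symmetric — not valid.
(C) □q → ◇q is axiom D, which corresponds to seriality. R is serial — valid.
(D) q → □q is valid only on frames where every R-edge is a self-loop. Here R ⊄ identity — not valid.

C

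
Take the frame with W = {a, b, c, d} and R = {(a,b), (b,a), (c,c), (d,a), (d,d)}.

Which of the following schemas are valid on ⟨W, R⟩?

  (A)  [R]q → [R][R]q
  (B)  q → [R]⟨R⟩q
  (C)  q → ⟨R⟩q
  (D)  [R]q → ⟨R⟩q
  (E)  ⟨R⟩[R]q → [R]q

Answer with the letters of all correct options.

D

R is not reflexive: not a R a.
R is not symmetric: d R a but not a R d.
R is not transitive: a R b and b R a but not a R a.
R is not euclidean: d R a and d R d but not a R d.
R is serial: every world has an R-successor.
(A) [R]q → [R][R]q is axiom 4; it is valid on a frame exactly when R is transitive. R is not transitive, so not valid.
(B) axiom B: valid iff R is symmetric. R is not symmetric — not valid.
(C) q → ⟨R⟩q is the dual of axiom T, which corresponds to reflexivity. R is not reflexive — not valid.
(D) [R]q → ⟨R⟩q is axiom D, which corresponds to seriality. R is serial — valid.
(E) ⟨R⟩[R]q → [R]q is the dual of axiom 5; it is valid on a frame exactly when R is euclidean. R is not euclidean, so not valid.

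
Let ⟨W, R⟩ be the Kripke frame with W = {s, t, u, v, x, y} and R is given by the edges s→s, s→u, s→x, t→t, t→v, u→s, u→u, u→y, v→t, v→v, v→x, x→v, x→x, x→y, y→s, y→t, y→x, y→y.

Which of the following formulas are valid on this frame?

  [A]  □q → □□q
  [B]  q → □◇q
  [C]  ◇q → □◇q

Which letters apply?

none

R is not symmetric: s R x but not x R s.
R is not transitive: s R u and u R y but not s R y.
R is not euclidean: s R u and s R x but not u R x.
(A) □q → □□q is axiom 4, which corresponds to transitivity. R is not transitive — not valid.
(B) q → □◇q is axiom B, which corresponds to symmetry. R is not symmetric — not valid.
(C) ◇q → □◇q (axiom 5) characterises the euclidean frames. R is not euclidean — not valid.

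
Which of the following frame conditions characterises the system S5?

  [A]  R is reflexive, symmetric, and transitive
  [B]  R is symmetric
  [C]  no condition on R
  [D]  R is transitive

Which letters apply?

(A) S5 is sound and complete for exactly this class.
(B) this class determines KB, not S5.
(C) this class determines K, not S5.
(D) this class determines K4, not S5.

A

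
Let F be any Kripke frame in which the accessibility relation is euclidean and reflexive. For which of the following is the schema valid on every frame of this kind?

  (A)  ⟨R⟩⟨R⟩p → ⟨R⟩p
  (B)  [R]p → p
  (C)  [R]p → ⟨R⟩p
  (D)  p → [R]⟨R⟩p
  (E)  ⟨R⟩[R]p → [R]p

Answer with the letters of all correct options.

A, B, C, D, E

A reflexive euclidean relation is also symmetric (from wRw and wRv the euclidean condition gives vRw) and hence transitive; it is an equivalence relation.
(A) ⟨R⟩⟨R⟩p → ⟨R⟩p is the dual of axiom 4, which corresponds to transitivity. Every such R is transitive — valid.
(B) [R]p → p is axiom T, which corresponds to reflexivity. Every such R is reflexive — valid.
(C) [R]p → ⟨R⟩p (axiom D) characterises the serial frames. Every such R is serial — valid.
(D) p → [R]⟨R⟩p is axiom B, which corresponds to symmetry. Every such R is symmetric — valid.
(E) ⟨R⟩[R]p → [R]p is the dual of axiom 5, which corresponds to the euclidean property. Every such R is euclidean — valid.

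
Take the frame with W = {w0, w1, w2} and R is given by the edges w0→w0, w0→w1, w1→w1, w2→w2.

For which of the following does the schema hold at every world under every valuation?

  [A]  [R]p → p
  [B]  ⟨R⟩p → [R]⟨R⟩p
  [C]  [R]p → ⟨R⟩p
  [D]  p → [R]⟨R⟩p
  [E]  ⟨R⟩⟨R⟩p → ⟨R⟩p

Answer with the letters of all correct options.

R is reflexive: each world relates to itself.
R is not symmetric: w0 R w1 but not w1 R w0.
R is transitive: R is closed under composition.
R is not euclidean: w0 R w1 and w0 R w0 but not w1 R w0.
R is serial: every world has an R-successor.
(A) [R]p → p is axiom T, which corresponds to reflexivity. R is reflexive — valid.
(B) ⟨R⟩p → [R]⟨R⟩p is axiom 5; it is valid on a frame exactly when R is euclidean. R is not euclidean, so not valid.
(C) [R]p → ⟨R⟩p is axiom D, which corresponds to seriality. R is serial — valid.
(D) p → [R]⟨R⟩p (axiom B) characterises the symmetric frames. R is not symmetric — not valid.
(E) ⟨R⟩⟨R⟩p → ⟨R⟩p is the dual of axiom 4, which corresponds to transitivity. R is transitive — valid.

A, C, E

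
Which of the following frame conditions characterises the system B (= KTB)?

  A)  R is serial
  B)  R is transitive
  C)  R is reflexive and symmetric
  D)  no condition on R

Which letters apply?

C

(A) this class determines D, not B (= KTB).
(B) this class determines K4, not B (= KTB).
(C) B (= KTB) is sound and complete for exactly this class.
(D) this class determines K, not B (= KTB).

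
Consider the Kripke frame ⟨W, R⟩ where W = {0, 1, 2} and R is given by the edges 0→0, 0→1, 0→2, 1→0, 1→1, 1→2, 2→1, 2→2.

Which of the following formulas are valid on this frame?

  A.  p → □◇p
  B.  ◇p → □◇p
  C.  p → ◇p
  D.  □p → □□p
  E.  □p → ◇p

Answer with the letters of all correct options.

R is reflexive: each world relates to itself.
R is not symmetric: 0 R 2 but not 2 R 0.
R is not transitive: 2 R 1 and 1 R 0 but not 2 R 0.
R is not euclidean: 0 R 2 and 0 R 0 but not 2 R 0.
R is serial: every world has an R-successor.
(A) axiom B: valid iff R is symmetric. R is not symmetric — not valid.
(B) ◇p → □◇p (axiom 5) characterises the euclidean frames. R is not euclidean — not valid.
(C) p → ◇p is the dual of axiom T, which corresponds to reflexivity. R is reflexive — valid.
(D) □p → □□p is axiom 4; it is valid on a frame exactly when R is transitive. R is not transitive, so not valid.
(E) □p → ◇p is axiom D; it is valid on a frame exactly when R is serial. R is serial, so valid.

C, E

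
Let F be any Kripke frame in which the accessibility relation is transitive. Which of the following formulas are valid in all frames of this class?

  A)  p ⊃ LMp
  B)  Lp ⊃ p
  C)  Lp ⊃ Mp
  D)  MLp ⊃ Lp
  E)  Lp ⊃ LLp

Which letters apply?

(A) p ⊃ LMp is axiom B; it is valid on a frame exactly when R is symmetric. Such an R need not be symmetric, so not valid.
(B) Lp ⊃ p (axiom T) characterises the reflexive frames. Such an R need not be reflexive — not valid.
(C) axiom D: valid iff R is serial. Such an R need not be serial — not valid.
(D) MLp ⊃ Lp is the dual of axiom 5; it is valid on a frame exactly when R is euclidean. Such an R need not be euclidean, so not valid.
(E) Lp ⊃ LLp (axiom 4) characterises the transitive frames. Every such R is transitive — valid.

E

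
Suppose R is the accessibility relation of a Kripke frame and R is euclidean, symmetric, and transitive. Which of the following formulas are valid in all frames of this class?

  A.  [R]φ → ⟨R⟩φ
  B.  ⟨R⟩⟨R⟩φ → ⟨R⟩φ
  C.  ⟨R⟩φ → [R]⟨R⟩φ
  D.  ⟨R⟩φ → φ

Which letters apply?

B, C

(A) [R]φ → ⟨R⟩φ is axiom D, which corresponds to seriality. Such an R need not be serial — not valid.
(B) ⟨R⟩⟨R⟩φ → ⟨R⟩φ is the dual of axiom 4, which corresponds to transitivity. Every such R is transitive — valid.
(C) ⟨R⟩φ → [R]⟨R⟩φ (axiom 5) characterises the euclidean frames. Every such R is euclidean — valid.
(D) ⟨R⟩φ → φ is the converse of T; it holds exactly when R ⊆ identity. Such an R need not be a subset of the identity — not valid.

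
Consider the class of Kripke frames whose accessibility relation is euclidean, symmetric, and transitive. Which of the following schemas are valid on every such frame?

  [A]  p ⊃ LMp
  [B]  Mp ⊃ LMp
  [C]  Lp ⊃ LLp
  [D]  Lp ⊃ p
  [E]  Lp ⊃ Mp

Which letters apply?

A, B, C

(A) p ⊃ LMp (axiom B) characterises the symmetric frames. Every such R is symmetric — valid.
(B) Mp ⊃ LMp is axiom 5, which corresponds to the euclidean property. Every such R is euclidean — valid.
(C) axiom 4: valid iff R is transitive. Every such R is transitive — valid.
(D) Lp ⊃ p is axiom T, which corresponds to reflexivity. Such an R need not be reflexive — not valid.
(E) Lp ⊃ Mp is axiom D; it is valid on a frame exactly when R is serial. Such an R need not be serial, so not valid.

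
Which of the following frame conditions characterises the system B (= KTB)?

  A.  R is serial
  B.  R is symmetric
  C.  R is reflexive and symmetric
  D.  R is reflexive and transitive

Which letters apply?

C

(A) this class determines D, not B (= KTB).
(B) this class determines KB, not B (= KTB).
(C) B (= KTB) is sound and complete for exactly this class.
(D) this class determines S4, not B (= KTB).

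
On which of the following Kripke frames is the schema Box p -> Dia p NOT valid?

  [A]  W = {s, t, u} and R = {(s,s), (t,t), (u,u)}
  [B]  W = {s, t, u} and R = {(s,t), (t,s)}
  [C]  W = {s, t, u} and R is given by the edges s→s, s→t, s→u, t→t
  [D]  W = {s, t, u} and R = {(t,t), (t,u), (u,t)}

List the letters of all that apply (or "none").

The schema Box p -> Dia p is axiom D; it is valid on a frame iff R is serial.
(A) R is serial (every world has an R-successor), so the schema is valid here.
(B) R is not serial (u has no R-successor), so the schema fails here.
(C) R is not serial (u has no R-successor), so the schema fails here.
(D) R is not serial (s has no R-successor), so the schema fails here.

B, C, D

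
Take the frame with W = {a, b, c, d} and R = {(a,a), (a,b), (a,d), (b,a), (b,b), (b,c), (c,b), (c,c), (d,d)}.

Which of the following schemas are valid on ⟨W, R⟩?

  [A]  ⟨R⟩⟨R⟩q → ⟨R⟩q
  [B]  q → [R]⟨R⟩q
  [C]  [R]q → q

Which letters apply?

R is reflexive: each world relates to itself.
R is not symmetric: a R d but not d R a.
R is not transitive: a R b and b R c but not a R c.
(A) ⟨R⟩⟨R⟩q → ⟨R⟩q is the dual of axiom 4, which corresponds to transitivity. R is not transitive — not valid.
(B) q → [R]⟨R⟩q (axiom B) characterises the symmetric frames. R is not symmetric — not valid.
(C) [R]q → q (axiom T) characterises the reflexive frames. R is reflexive — valid.

C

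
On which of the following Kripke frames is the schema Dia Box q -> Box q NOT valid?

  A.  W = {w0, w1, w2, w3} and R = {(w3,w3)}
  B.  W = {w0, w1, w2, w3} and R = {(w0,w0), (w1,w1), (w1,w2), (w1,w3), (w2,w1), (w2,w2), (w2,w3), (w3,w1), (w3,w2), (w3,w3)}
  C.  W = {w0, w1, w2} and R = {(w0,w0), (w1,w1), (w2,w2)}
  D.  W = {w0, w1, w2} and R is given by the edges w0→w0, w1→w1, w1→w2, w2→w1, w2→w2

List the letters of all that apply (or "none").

none

The schema Dia Box q -> Box q is the dual of axiom 5; it is valid on a frame iff R is euclidean.
(A) R is euclidean (any two R-successors of the same world are R-related), so the schema is valid here.
(B) R is euclidean (any two R-successors of the same world are R-related), so the schema is valid here.
(C) R is euclidean (any two R-successors of the same world are R-related), so the schema is valid here.
(D) R is euclidean (any two R-successors of the same world are R-related), so the schema is valid here.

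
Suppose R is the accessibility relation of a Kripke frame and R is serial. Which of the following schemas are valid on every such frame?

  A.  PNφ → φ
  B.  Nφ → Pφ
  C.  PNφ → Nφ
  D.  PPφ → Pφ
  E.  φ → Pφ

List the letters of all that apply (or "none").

(A) the dual of axiom B: valid iff R is symmetric. Such an R need not be symmetric — not valid.
(B) Nφ → Pφ (axiom D) characterises the serial frames. Every such R is serial — valid.
(C) PNφ → Nφ (the dual of axiom 5) characterises the euclidean frames. Such an R need not be euclidean — not valid.
(D) PPφ → Pφ is the dual of axiom 4; it is valid on a frame exactly when R is transitive. Such an R need not be transitive, so not valid.
(E) φ → Pφ is the dual of axiom T, which corresponds to reflexivity. Such an R need not be reflexive — not valid.

B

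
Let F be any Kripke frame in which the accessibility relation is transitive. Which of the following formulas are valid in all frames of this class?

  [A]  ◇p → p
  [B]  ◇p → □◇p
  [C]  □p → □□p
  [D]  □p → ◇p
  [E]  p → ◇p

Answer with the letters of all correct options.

(A) ◇p → p is the converse of T; it holds exactly when R ⊆ identity. Such an R need not be a subset of the identity — not valid.
(B) axiom 5: valid iff R is euclidean. Such an R need not be euclidean — not valid.
(C) axiom 4: valid iff R is transitive. Every such R is transitive — valid.
(D) □p → ◇p (axiom D) characterises the serial frames. Such an R need not be serial — not valid.
(E) p → ◇p is the dual of axiom T, which corresponds to reflexivity. Such an R need not be reflexive — not valid.

C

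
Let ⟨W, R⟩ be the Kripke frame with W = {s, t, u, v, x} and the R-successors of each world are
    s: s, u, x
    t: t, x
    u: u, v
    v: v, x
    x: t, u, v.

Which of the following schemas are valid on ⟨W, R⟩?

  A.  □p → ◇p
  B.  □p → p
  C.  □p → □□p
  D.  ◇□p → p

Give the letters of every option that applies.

R is not reflexive: not x R x.
R is not symmetric: s R u but not u R s.
R is not transitive: s R u and u R v but not s R v.
R is serial: every world has an R-successor.
(A) axiom D: valid iff R is serial. R is serial — valid.
(B) □p → p is axiom T; it is valid on a frame exactly when R is reflexive. R is not reflexive, so not valid.
(C) □p → □□p is axiom 4, which corresponds to transitivity. R is not transitive — not valid.
(D) the dual of axiom B: valid iff R is symmetric. R is not symmetric — not valid.

A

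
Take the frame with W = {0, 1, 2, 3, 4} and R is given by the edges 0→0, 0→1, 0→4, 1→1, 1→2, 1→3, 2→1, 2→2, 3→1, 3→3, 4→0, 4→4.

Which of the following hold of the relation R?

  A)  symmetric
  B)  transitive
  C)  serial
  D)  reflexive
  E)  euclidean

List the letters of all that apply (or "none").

C, D

(A) not symmetric: 0 R 1 but not 1 R 0.
(B) not transitive: 0 R 1 and 1 R 2 but not 0 R 2.
(C) serial: every world has an R-successor.
(D) reflexive: each world relates to itself.
(E) not euclidean: 0 R 1 and 0 R 0 but not 1 R 0.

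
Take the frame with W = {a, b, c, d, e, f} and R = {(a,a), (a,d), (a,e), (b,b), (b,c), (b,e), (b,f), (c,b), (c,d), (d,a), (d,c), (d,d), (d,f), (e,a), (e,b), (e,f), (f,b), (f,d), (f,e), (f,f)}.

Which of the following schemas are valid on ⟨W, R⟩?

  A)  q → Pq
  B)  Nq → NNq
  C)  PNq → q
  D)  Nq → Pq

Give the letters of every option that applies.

R is not reflexive: not c R c.
R is symmetric: every R-edge is matched by its reverse.
R is not transitive: a R d and d R c but not a R c.
R is serial: every world has an R-successor.
(A) the dual of axiom T: valid iff R is reflexive. R is not reflexive — not valid.
(B) Nq → NNq is axiom 4, which corresponds to transitivity. R is not transitive — not valid.
(C) PNq → q is the dual of axiom B, which corresponds to symmetry. R is symmetric — valid.
(D) Nq → Pq (axiom D) characterises the serial frames. R is serial — valid.

C, D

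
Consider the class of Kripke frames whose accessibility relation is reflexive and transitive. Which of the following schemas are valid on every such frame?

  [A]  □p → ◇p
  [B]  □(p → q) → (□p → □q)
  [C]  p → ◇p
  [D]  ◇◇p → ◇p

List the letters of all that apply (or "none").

Reflexive relations are serial.
(A) □p → ◇p is axiom D; it is valid on a frame exactly when R is serial. Every such R is serial, so valid.
(B) □(p → q) → (□p → □q) is the K axiom; it holds on all frames — valid.
(C) the dual of axiom T: valid iff R is reflexive. Every such R is reflexive — valid.
(D) ◇◇p → ◇p is the dual of axiom 4; it is valid on a frame exactly when R is transitive. Every such R is transitive, so valid.

A, B, C, D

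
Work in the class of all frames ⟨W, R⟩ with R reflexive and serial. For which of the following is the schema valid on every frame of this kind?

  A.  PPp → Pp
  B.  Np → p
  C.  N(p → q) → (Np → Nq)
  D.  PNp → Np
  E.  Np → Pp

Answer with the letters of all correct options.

(A) the dual of axiom 4: valid iff R is transitive. Such an R need not be transitive — not valid.
(B) Np → p (axiom T) characterises the reflexive frames. Every such R is reflexive — valid.
(C) N(p → q) → (Np → Nq) is axiom K, valid on every Kripke frame — valid.
(D) the dual of axiom 5: valid iff R is euclidean. Such an R need not be euclidean — not valid.
(E) Np → Pp is axiom D, which corresponds to seriality. Every such R is serial — valid.

B, C, E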